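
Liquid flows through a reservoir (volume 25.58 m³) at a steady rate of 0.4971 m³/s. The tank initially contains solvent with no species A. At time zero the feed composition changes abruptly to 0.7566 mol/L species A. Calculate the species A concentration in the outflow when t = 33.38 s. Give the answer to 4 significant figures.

0.3611 mol/L

Accumulation = in − out for the solute gives V dC/dt = Q(C_in − C).
Time constant τ = V/Q = 25.58/0.4971 = 51.4585 s.
Solution: C(t) = C_in + (C₀ − C_in) e^(−t/τ).
C(33.38) = 0.7566 + (0 − 0.7566)·e^(−33.38/51.4585) = 0.7566 + (-0.756600)·0.522736 = 0.361098 mol/L.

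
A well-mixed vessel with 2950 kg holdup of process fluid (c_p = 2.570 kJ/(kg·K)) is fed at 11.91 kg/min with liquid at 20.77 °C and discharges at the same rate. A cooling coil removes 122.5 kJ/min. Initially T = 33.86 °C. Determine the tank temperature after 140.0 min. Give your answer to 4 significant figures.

M c_p dT/dt = ṁ c_p (T_in − T) − Q̇.
Rearrange: dT/dt = (T_ss − T)/τ with τ = M/ṁ = 247.691 min and T_ss = T_in − Q̇/(ṁ c_p) = 16.7679 °C.
Solution: T(t) = T_ss + (T₀ − T_ss) e^(−t/τ).
T(140.0) = 16.7679 + (17.0921)·e^(−140.0/247.691) = 16.7679 + (17.0921)·0.568235 = 26.4802 °C.

26.48 °C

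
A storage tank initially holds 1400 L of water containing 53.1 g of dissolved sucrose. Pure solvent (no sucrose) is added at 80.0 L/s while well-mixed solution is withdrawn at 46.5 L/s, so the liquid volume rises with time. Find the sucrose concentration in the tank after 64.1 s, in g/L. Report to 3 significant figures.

0.00412 g/L

Let m(t) be the amount of sucrose. Volume: V(t) = V₀ + (Q_in − Q_out) t = 1400 + 33.500 t; V(64.1) = 3547.3 L.
Species balance (pure solvent in): dm/dt = −Q_out · m/V(t).
dm/m = −Q_out dt/(V₀ + 33.500 t); integrating gives ln(m/m₀) = −(Q_out/(Q_in−Q_out)) ln(V/V₀).
m = m₀ (V₀/V)^(Q_out/(Q_in−Q_out)) = 53.1 × (1400/3547.3)^(1.3881) = 14.609 g.
C = m/V = 14.609/3547.3 = 0.0041184 g/L.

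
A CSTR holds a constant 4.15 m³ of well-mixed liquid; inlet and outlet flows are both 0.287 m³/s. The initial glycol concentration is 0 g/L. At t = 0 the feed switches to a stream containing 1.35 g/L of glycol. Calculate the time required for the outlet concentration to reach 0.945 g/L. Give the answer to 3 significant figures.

17.4 s

Species balance: V dC/dt = Q(C_in − C) ⇒ τ = V/Q = 14.460 s.
C(t) = C_in + (C₀ − C_in) e^(−t/τ). Set C = 0.945 and solve for t:
e^(−t/τ) = (C − C_in)/(C₀ − C_in) = (0.945 − 1.35)/(0 − 1.35) = 0.30000
t = −τ ln(…) = 14.460 × 1.2040 = 17.409 s.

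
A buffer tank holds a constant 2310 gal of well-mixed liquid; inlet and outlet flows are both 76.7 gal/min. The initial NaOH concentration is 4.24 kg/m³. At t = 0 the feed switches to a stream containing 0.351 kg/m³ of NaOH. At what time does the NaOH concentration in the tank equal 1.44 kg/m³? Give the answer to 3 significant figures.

Species balance on the tank: V dC/dt = Q(C_in − C), so τ = V/Q = 30.117 min.
C(t) = C_in + (C₀ − C_in) e^(−t/τ). Set C = 1.44 and solve for t:
e^(−t/τ) = (C − C_in)/(C₀ − C_in) = (1.44 − 0.351)/(4.24 − 0.351) = 0.28002
t = −τ ln(…) = 30.117 × 1.2729 = 38.336 min.

38.3 min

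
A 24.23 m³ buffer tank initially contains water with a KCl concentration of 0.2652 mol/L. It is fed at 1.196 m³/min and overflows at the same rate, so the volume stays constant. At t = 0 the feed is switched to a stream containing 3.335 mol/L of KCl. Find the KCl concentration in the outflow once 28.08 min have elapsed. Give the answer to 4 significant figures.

Unsteady species balance (constant V, well mixed): V dC/dt = Q(C_in − C).
Time constant τ = V/Q = 24.23/1.196 = 20.2592 min.
C approaches C_in exponentially: C(t) = C_in + (C₀ − C_in) e^(−t/τ).
C(28.08) = 3.335 + (0.2652 − 3.335)·e^(−28.08/20.2592) = 3.335 + (-3.06980)·0.250064 = 2.56735 mol/L.

2.567 mol/L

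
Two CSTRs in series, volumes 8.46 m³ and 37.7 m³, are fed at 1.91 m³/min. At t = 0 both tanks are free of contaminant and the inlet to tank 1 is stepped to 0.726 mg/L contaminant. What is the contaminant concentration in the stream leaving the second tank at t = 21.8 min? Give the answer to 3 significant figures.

Time constants: τᵢ = Vᵢ/Q for each well-mixed tank.
τ₁ = 8.46/1.91 = 4.4293 min; τ₂ = 37.7/1.91 = 19.738 min.
Solving the cascade with C₁(0)=C₂(0)=0 gives C₂(t) = C_in[1 − (τ₁ e^(−t/τ₁) − τ₂ e^(−t/τ₂))/(τ₁ − τ₂)].
At t = 21.8: e^(−t/τ₁) = 0.0072864, e^(−t/τ₂) = 0.33139.
C₂ = 0.726·[1 − (4.4293·0.0072864 − 19.738·0.33139)/(-15.309)] = 0.726·0.57484 = 0.41733 mg/L.

0.417 mg/L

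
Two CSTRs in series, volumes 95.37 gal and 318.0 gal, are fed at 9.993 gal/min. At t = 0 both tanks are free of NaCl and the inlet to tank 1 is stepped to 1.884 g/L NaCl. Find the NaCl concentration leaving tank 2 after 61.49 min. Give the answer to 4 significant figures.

1.496 g/L

Time constants: τᵢ = Vᵢ/Q for each well-mixed tank.
τ₁ = 95.37/9.993 = 9.54368 min; τ₂ = 318.0/9.993 = 31.8223 min.
Tank 1: C₁ = C_in(1 − e^(−t/τ₁)). Tank 2 (τ₁ ≠ τ₂): C₂ = C_in[1 − (τ₁ e^(−t/τ₁) − τ₂ e^(−t/τ₂))/(τ₁ − τ₂)].
At t = 61.49: e^(−t/τ₁) = 0.00159161, e^(−t/τ₂) = 0.144816.
C₂ = 1.884·[1 − (9.54368·0.00159161 − 31.8223·0.144816)/(-22.2786)] = 1.884·0.793830 = 1.49558 g/L.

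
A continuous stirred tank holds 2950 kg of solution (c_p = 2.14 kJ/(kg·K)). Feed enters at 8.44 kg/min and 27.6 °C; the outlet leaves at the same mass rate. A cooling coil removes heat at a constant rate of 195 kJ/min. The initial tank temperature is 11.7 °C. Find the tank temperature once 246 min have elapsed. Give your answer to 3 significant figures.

M c_p dT/dt = ṁ c_p (T_in − T) − Q̇.
τ = M/ṁ = 349.53 min; T_ss = T_in − Q̇/(ṁ c_p) = 27.6 − 195/(8.44·2.14) = 16.804 °C.
Solution: T(t) = T_ss + (T₀ − T_ss) e^(−t/τ).
T(246) = 16.804 + (-5.1036)·e^(−246/349.53) = 16.804 + (-5.1036)·0.49470 = 14.279 °C.

14.3 °C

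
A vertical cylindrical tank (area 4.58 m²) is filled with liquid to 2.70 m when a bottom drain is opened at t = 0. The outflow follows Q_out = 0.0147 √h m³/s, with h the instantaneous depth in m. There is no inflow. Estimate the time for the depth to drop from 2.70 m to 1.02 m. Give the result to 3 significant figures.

395 s

A dh/dt = −Q_out = −0.0147 √h.
This is separable: 2 d(√h)/dt = −0.0147/A, so √h = √h₀ − (0.0147/(2A)) t.
t = 2A(√h₀ − √h)/0.0147 = 2·4.58·(√2.70 − √1.02)/0.0147
  = 9.1600 × (1.6432 − 1.0100) / 0.0147 = 394.58 s.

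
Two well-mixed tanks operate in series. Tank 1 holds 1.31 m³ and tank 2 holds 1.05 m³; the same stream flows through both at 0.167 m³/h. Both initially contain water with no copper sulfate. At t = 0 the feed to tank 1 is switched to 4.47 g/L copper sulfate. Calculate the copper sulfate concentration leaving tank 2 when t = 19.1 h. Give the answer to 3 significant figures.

Each tank obeys Vᵢ dCᵢ/dt = Q(Cᵢ₋₁ − Cᵢ), so τᵢ = Vᵢ/Q.
τ₁ = 1.31/0.167 = 7.8443 h; τ₂ = 1.05/0.167 = 6.2874 h.
Solving the cascade with C₁(0)=C₂(0)=0 gives C₂(t) = C_in[1 − (τ₁ e^(−t/τ₁) − τ₂ e^(−t/τ₂))/(τ₁ − τ₂)].
At t = 19.1: e^(−t/τ₁) = 0.087608, e^(−t/τ₂) = 0.047940.
C₂ = 4.47·[1 − (7.8443·0.087608 − 6.2874·0.047940)/(1.5569)] = 4.47·0.75219 = 3.3623 g/L.

3.36 g/L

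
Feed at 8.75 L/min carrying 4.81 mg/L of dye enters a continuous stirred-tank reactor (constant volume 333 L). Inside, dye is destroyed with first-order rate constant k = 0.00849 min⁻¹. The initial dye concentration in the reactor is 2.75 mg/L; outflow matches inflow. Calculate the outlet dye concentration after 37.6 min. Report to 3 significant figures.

3.40 mg/L

Species balance: V dC/dt = Q C_in − Q C − k V C.
dC/dt = (Q/V) C_in − (Q/V + k) C; effective rate a = Q/V + k = 0.026276 + 0.00849 = 0.034766 min⁻¹.
C_ss = Q C_in/(Q + kV) = 3.6354 mg/L; C(t) = C_ss + (C₀ − C_ss) e^(−a t).
C(37.6) = 3.6354 + (-0.88539)·e^(−0.034766·37.6) = 3.6354 + (-0.88539)·0.27057 = 3.3958 mg/L.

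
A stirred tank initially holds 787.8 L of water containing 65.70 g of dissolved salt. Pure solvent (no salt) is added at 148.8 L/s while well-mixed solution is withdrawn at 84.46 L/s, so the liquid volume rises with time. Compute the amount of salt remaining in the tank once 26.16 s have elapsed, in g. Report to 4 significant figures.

14.65 g

Total volume: dV/dt = Q_in − Q_out = 64.3400 L/s, so V(t) = 787.8 + 64.3400 t and V(26.16) = 2470.93 L.
Species balance (pure solvent in): dm/dt = −Q_out · m/V(t).
Separate: dm/m = −Q_out dt/V(t) ⇒ ln(m/m₀) = −(Q_out/(Q_in−Q_out)) ln(V/V₀).
m = m₀ (V₀/V)^(Q_out/(Q_in−Q_out)) = 65.70 × (787.8/2470.93)^(1.31271) = 14.6513 g.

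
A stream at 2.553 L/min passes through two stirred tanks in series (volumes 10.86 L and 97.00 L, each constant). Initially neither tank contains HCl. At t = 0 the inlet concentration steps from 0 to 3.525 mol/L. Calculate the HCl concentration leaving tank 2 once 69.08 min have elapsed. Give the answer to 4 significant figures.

2.881 mol/L

Time constants: τᵢ = Vᵢ/Q for each well-mixed tank.
τ₁ = 10.86/2.553 = 4.25382 min; τ₂ = 97.00/2.553 = 37.9945 min.
Tank 1: C₁ = C_in(1 − e^(−t/τ₁)). Tank 2 (τ₁ ≠ τ₂): C₂ = C_in[1 − (τ₁ e^(−t/τ₁) − τ₂ e^(−t/τ₂))/(τ₁ − τ₂)].
At t = 69.08: e^(−t/τ₁) = 8.85654e-08, e^(−t/τ₂) = 0.162325.
C₂ = 3.525·[1 − (4.25382·8.85654e-08 − 37.9945·0.162325)/(-33.7407)] = 3.525·0.817211 = 2.88067 mol/L.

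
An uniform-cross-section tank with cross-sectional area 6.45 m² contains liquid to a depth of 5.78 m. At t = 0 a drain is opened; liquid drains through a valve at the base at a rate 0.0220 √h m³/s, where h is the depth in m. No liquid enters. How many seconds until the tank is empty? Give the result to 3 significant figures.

A dh/dt = −Q_out = −0.0220 √h.
∫ h^(−1/2) dh = −(0.0220/A) ∫ dt, giving 2√h = 2√h₀ − (0.0220/A) t.
Set h = 0: 2√h₀ = (0.0220/A) t_empty ⇒ t_empty = 2A√h₀/0.0220.
t_empty = 2·6.45·√5.78/0.0220 = 12.900·2.4042/0.0220 = 1409.7 s.

1410 s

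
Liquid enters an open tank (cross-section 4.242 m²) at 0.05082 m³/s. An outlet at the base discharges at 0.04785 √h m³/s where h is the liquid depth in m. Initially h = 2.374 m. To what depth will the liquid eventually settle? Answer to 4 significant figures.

1.128 m

Accumulation of liquid (constant cross-section A): A dh/dt = Q_in − 0.04785 √h. At steady state dh/dt = 0:
Q_in = 0.04785 √h_ss ⇒ √h_ss = 0.05082/0.04785 = 1.06207.
h_ss = 1.06207² = 1.12799 m. (Since h₀ = 2.374 m > h_ss, the level will fall toward this value.)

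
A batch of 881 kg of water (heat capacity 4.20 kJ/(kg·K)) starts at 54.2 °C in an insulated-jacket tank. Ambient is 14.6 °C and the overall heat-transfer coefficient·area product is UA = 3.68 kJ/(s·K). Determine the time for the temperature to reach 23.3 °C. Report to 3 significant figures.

1520 s

M c_p dT/dt = −UA(T − T_amb).
τ = M c_p/UA = 1005.5 s; T_ss = T_amb = 14.600 °C.
T(t) = T_ss + (T₀ − T_ss)e^(−t/τ); set T = 23.3:
t = −τ ln[(T − T_ss)/(T₀ − T_ss)] = −1005.5 · ln(0.21970) = 1523.8 s.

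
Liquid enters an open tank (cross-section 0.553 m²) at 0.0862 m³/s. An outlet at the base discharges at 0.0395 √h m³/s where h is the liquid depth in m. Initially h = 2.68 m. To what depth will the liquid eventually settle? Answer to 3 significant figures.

Accumulation of liquid (constant cross-section A): A dh/dt = Q_in − 0.0395 √h. At steady state dh/dt = 0:
Q_in = 0.0395 √h_ss ⇒ √h_ss = 0.0862/0.0395 = 2.1823.
h_ss = 2.1823² = 4.7623 m. (Since h₀ = 2.68 m < h_ss, the level will rise toward this value.)

4.76 m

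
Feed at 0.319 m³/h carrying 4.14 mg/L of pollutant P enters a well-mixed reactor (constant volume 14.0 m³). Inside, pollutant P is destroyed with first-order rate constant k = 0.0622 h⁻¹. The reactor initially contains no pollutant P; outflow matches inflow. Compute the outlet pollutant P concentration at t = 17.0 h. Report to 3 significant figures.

0.848 mg/L

V dC/dt = Q(C_in − C) − k V C.
This is linear with rate a = Q/V + k = 0.084986 h⁻¹.
C_ss = Q C_in/(Q + kV) = 1.1100 mg/L; C(t) = C_ss + (C₀ − C_ss) e^(−a t).
C(17.0) = 1.1100 + (-1.1100)·e^(−0.084986·17.0) = 1.1100 + (-1.1100)·0.23580 = 0.84825 mg/L.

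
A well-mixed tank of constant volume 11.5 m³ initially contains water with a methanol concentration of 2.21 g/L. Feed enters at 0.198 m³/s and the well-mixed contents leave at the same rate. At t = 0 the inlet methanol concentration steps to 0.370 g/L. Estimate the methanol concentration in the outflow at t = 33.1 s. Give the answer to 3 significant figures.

1.41 g/L

Mass balance on the solute (V constant): V dC/dt = Q(C_in − C).
So dC/dt = (C_in − C)/τ with τ = V/Q = 11.5/0.198 = 58.081 s.
Integrating: C(t) = C_in + (C₀ − C_in) e^(−t/τ).
C(33.1) = 0.370 + (2.21 − 0.370)·e^(−33.1/58.081) = 0.370 + (1.8400)·0.56558 = 1.4107 g/L.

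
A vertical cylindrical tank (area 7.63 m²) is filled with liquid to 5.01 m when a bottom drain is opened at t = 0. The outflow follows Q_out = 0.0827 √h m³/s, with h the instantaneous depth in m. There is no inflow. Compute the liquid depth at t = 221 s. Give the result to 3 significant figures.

A dh/dt = −Q_out = −0.0827 √h.
This is separable: 2 d(√h)/dt = −0.0827/A, so √h = √h₀ − (0.0827/(2A)) t.
√h = √5.01 − 0.0827·221/(2·7.63) = 2.2383 − 1.1977 = 1.0406.
h = 1.0406² = 1.0829 m.

1.08 m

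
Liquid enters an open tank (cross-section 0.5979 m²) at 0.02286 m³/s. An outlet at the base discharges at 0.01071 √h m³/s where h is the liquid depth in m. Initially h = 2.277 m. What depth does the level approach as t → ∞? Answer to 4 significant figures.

Mass balance (ρ constant): A dh/dt = Q_in − 0.01071 √h. At steady state dh/dt = 0:
Q_in = 0.01071 √h_ss ⇒ √h_ss = 0.02286/0.01071 = 2.13445.
h_ss = 2.13445² = 4.55589 m. (Since h₀ = 2.277 m < h_ss, the level will rise toward this value.)

4.556 m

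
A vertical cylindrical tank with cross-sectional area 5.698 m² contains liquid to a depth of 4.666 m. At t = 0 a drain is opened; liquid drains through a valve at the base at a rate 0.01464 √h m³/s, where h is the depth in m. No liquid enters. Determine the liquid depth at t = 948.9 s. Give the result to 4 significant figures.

0.8856 m

With no inflow, A dh/dt = −0.01464 √h.
Separate and integrate: 2(√h − √h₀) = −(0.01464/A) t.
√h = √4.666 − 0.01464·948.9/(2·5.698) = 2.16009 − 1.21902 = 0.941077.
h = 0.941077² = 0.885627 m.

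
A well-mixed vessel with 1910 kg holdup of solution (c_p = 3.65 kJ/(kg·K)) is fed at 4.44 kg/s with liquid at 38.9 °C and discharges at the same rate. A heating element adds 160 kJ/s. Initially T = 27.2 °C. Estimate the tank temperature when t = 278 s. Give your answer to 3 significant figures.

Unsteady energy balance on the tank contents: M c_p dT/dt = ṁ c_p (T_in − T) + 160.
τ = M/ṁ = 430.18 s; T_ss = T_in + Q̇/(ṁ c_p) = 38.9 + 160/(4.44·3.65) = 48.773 °C.
Solution: T(t) = T_ss + (T₀ − T_ss) e^(−t/τ).
T(278) = 48.773 + (-21.573)·e^(−278/430.18) = 48.773 + (-21.573)·0.52401 = 37.468 °C.

37.5 °C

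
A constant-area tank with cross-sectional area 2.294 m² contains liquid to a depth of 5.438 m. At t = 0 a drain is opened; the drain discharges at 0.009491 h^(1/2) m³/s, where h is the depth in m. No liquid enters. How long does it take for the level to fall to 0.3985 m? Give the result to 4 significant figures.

822.1 s

A dh/dt = −Q_out = −0.009491 √h.
∫ h^(−1/2) dh = −(0.009491/A) ∫ dt, giving 2√h = 2√h₀ − (0.009491/A) t.
t = 2A(√h₀ − √h)/0.009491 = 2·2.294·(√5.438 − √0.3985)/0.009491
  = 4.58800 × (2.33195 − 0.631269) / 0.009491 = 822.119 s.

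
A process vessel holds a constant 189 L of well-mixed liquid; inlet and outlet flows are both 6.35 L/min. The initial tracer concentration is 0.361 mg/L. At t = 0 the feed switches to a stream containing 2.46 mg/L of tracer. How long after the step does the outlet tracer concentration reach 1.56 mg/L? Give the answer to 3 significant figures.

Species balance: V dC/dt = Q(C_in − C) ⇒ τ = V/Q = 29.764 min.
C(t) = C_in + (C₀ − C_in) e^(−t/τ). Set C = 1.56 and solve for t:
e^(−t/τ) = (C − C_in)/(C₀ − C_in) = (1.56 − 2.46)/(0.361 − 2.46) = 0.42878
t = −τ ln(…) = 29.764 × 0.84682 = 25.205 min.

25.2 min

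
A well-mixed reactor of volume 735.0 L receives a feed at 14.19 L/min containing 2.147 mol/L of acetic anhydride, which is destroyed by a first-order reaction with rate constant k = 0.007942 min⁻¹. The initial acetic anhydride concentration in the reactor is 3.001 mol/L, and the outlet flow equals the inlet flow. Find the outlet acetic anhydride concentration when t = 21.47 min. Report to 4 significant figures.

2.346 mol/L

V dC/dt = Q(C_in − C) − k V C.
dC/dt = (Q/V) C_in − (Q/V + k) C; effective rate a = Q/V + k = 0.0193061 + 0.007942 = 0.0272481 min⁻¹.
C_ss = Q C_in/(Q + kV) = 1.52121 mol/L; C(t) = C_ss + (C₀ − C_ss) e^(−a t).
C(21.47) = 1.52121 + (1.47979)·e^(−0.0272481·21.47) = 1.52121 + (1.47979)·0.557096 = 2.34560 mol/L.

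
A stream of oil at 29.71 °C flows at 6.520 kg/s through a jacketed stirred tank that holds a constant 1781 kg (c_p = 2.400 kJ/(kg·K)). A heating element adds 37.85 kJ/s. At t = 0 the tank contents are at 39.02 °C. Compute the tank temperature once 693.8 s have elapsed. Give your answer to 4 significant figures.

First-law balance (no shaft work): M c_p dT/dt = ṁ c_p (T_in − T) + 37.85.
τ = M/ṁ = 273.160 s; T_ss = T_in + Q̇/(ṁ c_p) = 29.71 + 37.85/(6.520·2.400) = 32.1288 °C.
Solution: T(t) = T_ss + (T₀ − T_ss) e^(−t/τ).
T(693.8) = 32.1288 + (6.89116)·e^(−693.8/273.160) = 32.1288 + (6.89116)·0.0788737 = 32.6724 °C.

32.67 °C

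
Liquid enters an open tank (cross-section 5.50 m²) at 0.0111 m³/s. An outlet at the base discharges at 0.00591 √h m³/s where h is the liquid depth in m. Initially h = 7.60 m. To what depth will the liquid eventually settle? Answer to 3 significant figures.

A dh/dt = Q_in − 0.00591 √h. Steady state requires inflow = outflow:
Q_in = 0.00591 √h_ss ⇒ √h_ss = 0.0111/0.00591 = 1.8782.
h_ss = 1.8782² = 3.5275 m. (Since h₀ = 7.60 m > h_ss, the level will fall toward this value.)

3.53 m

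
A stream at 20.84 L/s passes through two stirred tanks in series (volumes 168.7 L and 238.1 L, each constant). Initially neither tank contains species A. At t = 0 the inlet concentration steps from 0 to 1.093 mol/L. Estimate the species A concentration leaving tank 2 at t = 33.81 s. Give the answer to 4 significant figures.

0.9393 mol/L

Species balance on tank i: dCᵢ/dt = (Cᵢ₋₁ − Cᵢ)/τᵢ with τᵢ = Vᵢ/Q.
τ₁ = 168.7/20.84 = 8.09501 s; τ₂ = 238.1/20.84 = 11.4251 s.
Tank 1: C₁ = C_in(1 − e^(−t/τ₁)). Tank 2 (τ₁ ≠ τ₂): C₂ = C_in[1 − (τ₁ e^(−t/τ₁) − τ₂ e^(−t/τ₂))/(τ₁ − τ₂)].
At t = 33.81: e^(−t/τ₁) = 0.0153499, e^(−t/τ₂) = 0.0518571.
C₂ = 1.093·[1 − (8.09501·0.0153499 − 11.4251·0.0518571)/(-3.33013)] = 1.093·0.859400 = 0.939324 mol/L.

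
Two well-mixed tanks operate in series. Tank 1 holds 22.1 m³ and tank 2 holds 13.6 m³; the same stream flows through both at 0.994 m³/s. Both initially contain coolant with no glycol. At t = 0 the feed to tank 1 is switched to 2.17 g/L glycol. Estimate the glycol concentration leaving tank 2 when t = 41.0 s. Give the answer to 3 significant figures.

Each tank obeys Vᵢ dCᵢ/dt = Q(Cᵢ₋₁ − Cᵢ), so τᵢ = Vᵢ/Q.
τ₁ = 22.1/0.994 = 22.233 s; τ₂ = 13.6/0.994 = 13.682 s.
Solving the cascade with C₁(0)=C₂(0)=0 gives C₂(t) = C_in[1 − (τ₁ e^(−t/τ₁) − τ₂ e^(−t/τ₂))/(τ₁ − τ₂)].
At t = 41.0: e^(−t/τ₁) = 0.15817, e^(−t/τ₂) = 0.049956.
C₂ = 2.17·[1 − (22.233·0.15817 − 13.682·0.049956)/(8.5513)] = 2.17·0.66868 = 1.4510 g/L.

1.45 g/L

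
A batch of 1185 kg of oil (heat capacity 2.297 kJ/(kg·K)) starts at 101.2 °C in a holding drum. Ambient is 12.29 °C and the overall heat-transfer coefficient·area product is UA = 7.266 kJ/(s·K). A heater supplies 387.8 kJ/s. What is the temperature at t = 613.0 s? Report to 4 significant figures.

72.58 °C

Lumped-capacitance energy balance: M c_p dT/dt = UA(T_amb − T) + Q̇.
dT/dt = (T_ss − T)/τ with T_ss = T_amb + Q̇/UA = 12.29 + 387.8/7.266 = 65.6619 °C, τ = M c_p/UA = 1185·2.297/7.266 = 374.614 s.
Solution: T(t) = T_ss + (T₀ − T_ss) e^(−t/τ).
T(613.0) = 65.6619 + (35.5381)·0.194689 = 72.5808 °C.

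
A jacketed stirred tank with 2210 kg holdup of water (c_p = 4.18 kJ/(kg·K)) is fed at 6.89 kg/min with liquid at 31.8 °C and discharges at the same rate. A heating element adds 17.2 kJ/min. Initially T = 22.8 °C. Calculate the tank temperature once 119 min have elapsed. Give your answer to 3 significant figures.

M c_p dT/dt = ṁ c_p (T_in − T) + Q̇.
Rearrange: dT/dt = (T_ss − T)/τ with τ = M/ṁ = 320.75 min and T_ss = T_in + Q̇/(ṁ c_p) = 32.397 °C.
Integrating: T(t) = T_ss + (T₀ − T_ss) e^(−t/τ).
T(119) = 32.397 + (-9.5972)·e^(−119/320.75) = 32.397 + (-9.5972)·0.69004 = 25.775 °C.

25.8 °C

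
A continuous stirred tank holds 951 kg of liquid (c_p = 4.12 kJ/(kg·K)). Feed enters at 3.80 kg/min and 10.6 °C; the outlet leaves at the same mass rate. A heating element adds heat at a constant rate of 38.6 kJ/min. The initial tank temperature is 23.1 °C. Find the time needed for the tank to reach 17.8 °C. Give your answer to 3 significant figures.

188 min

First-law balance (no shaft work): M c_p dT/dt = ṁ c_p (T_in − T) + 38.6.
τ = M/ṁ = 250.26 min; T_ss = T_in + Q̇/(ṁ c_p) = 13.066 °C.
T(t) = T_ss + (T₀ − T_ss) e^(−t/τ). Set T = 17.8:
e^(−t/τ) = (17.8 − 13.066)/(23.1 − 13.066) = 0.47182
t = −250.26 · ln(0.47182) = 187.99 min.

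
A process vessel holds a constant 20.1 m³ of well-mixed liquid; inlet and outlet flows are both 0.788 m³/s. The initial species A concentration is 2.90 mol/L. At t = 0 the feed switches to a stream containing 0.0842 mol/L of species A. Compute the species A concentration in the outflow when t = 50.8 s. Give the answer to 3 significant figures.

0.469 mol/L

Mass balance on the solute (V constant): V dC/dt = Q(C_in − C).
Time constant τ = V/Q = 20.1/0.788 = 25.508 s.
This is linear first-order; C(t) = C_in + (C₀ − C_in) e^(−t/τ).
C(50.8) = 0.0842 + (2.90 − 0.0842)·e^(−50.8/25.508) = 0.0842 + (2.8158)·0.13648 = 0.46851 mol/L.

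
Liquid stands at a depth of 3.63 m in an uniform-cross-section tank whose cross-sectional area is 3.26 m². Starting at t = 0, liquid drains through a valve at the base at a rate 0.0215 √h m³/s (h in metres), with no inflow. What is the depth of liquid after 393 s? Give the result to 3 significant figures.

A dh/dt = −Q_out = −0.0215 √h.
This is separable: 2 d(√h)/dt = −0.0215/A, so √h = √h₀ − (0.0215/(2A)) t.
√h = √3.63 − 0.0215·393/(2·3.26) = 1.9053 − 1.2959 = 0.60932.
h = 0.60932² = 0.37127 m.

0.371 m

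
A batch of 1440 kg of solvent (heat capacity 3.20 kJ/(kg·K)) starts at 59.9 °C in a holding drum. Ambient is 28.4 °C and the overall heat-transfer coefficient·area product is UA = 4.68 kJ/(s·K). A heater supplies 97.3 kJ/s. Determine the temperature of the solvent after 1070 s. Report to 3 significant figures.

52.8 °C

Lumped-capacitance energy balance: M c_p dT/dt = UA(T_amb − T) + Q̇.
dT/dt = (T_ss − T)/τ with T_ss = T_amb + Q̇/UA = 28.4 + 97.3/4.68 = 49.191 °C, τ = M c_p/UA = 1440·3.20/4.68 = 984.62 s.
T approaches T_ss exponentially: T(t) = T_ss + (T₀ − T_ss) e^(−t/τ).
T(1070) = 49.191 + (10.709)·0.33732 = 52.803 °C.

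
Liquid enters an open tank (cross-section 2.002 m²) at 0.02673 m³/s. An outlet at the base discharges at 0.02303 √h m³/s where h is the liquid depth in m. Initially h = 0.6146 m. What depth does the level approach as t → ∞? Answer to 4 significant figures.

1.347 m

A dh/dt = Q_in − 0.02303 √h. Steady state requires inflow = outflow:
Q_in = 0.02303 √h_ss ⇒ √h_ss = 0.02673/0.02303 = 1.16066.
h_ss = 1.16066² = 1.34713 m. (Since h₀ = 0.6146 m < h_ss, the level will rise toward this value.)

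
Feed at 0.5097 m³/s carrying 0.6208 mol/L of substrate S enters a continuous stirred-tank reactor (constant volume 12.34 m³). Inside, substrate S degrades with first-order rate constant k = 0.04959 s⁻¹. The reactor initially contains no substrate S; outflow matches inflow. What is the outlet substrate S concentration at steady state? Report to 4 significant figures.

0.2821 mol/L

Accumulation = in − out − consumed: V dC/dt = Q C_in − Q C − k V C.
Steady state (dC/dt = 0): C_ss = Q C_in/(Q + kV) = C_in/(1 + kV/Q).
C_ss = 0.5097·0.6208/(0.5097 + 0.04959·12.34) = 0.316422/1.12164 = 0.282106 mol/L.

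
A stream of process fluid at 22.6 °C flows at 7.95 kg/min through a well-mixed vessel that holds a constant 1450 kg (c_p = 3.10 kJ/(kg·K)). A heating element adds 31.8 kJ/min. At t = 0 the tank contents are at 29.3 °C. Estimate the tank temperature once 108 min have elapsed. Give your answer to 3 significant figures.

M c_p dT/dt = ṁ c_p (T_in − T) + Q̇.
τ = M/ṁ = 182.39 min; T_ss = T_in + Q̇/(ṁ c_p) = 22.6 + 31.8/(7.95·3.10) = 23.890 °C.
T approaches T_ss exponentially: T(t) = T_ss + (T₀ − T_ss) e^(−t/τ).
T(108) = 23.890 + (5.4097)·e^(−108/182.39) = 23.890 + (5.4097)·0.55314 = 26.883 °C.

26.9 °C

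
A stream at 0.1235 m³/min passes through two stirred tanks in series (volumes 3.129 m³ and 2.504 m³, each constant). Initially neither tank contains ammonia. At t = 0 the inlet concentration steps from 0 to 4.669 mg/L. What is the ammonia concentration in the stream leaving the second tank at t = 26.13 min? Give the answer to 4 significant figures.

Each tank obeys Vᵢ dCᵢ/dt = Q(Cᵢ₋₁ − Cᵢ), so τᵢ = Vᵢ/Q.
τ₁ = 3.129/0.1235 = 25.3360 min; τ₂ = 2.504/0.1235 = 20.2753 min.
Tank 1: C₁ = C_in(1 − e^(−t/τ₁)). Tank 2 (τ₁ ≠ τ₂): C₂ = C_in[1 − (τ₁ e^(−t/τ₁) − τ₂ e^(−t/τ₂))/(τ₁ − τ₂)].
At t = 26.13: e^(−t/τ₁) = 0.356530, e^(−t/τ₂) = 0.275612.
C₂ = 4.669·[1 − (25.3360·0.356530 − 20.2753·0.275612)/(5.06073)] = 4.669·0.319283 = 1.49073 mg/L.

1.491 mg/L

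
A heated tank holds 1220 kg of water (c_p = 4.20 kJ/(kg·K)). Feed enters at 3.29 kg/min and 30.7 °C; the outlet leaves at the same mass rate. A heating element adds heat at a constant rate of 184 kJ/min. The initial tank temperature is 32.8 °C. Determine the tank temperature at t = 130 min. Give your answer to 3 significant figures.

M c_p dT/dt = ṁ c_p (T_in − T) + Q̇.
τ = M/ṁ = 370.82 min; T_ss = T_in + Q̇/(ṁ c_p) = 30.7 + 184/(3.29·4.20) = 44.016 °C.
Integrating: T(t) = T_ss + (T₀ − T_ss) e^(−t/τ).
T(130) = 44.016 + (-11.216)·e^(−130/370.82) = 44.016 + (-11.216)·0.70428 = 36.117 °C.

36.1 °C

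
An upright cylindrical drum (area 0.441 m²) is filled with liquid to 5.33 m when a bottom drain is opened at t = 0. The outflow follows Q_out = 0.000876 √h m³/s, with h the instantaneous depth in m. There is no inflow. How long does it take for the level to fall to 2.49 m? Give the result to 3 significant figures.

736 s

With no inflow, A dh/dt = −0.000876 √h.
Separate and integrate: 2(√h − √h₀) = −(0.000876/A) t.
t = 2A(√h₀ − √h)/0.000876 = 2·0.441·(√5.33 − √2.49)/0.000876
  = 0.88200 × (2.3087 − 1.5780) / 0.000876 = 735.71 s.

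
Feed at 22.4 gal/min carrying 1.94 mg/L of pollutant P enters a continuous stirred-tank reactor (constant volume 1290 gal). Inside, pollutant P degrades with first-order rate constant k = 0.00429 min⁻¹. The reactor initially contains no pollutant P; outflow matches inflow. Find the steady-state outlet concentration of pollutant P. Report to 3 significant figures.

1.56 mg/L

V dC/dt = Q(C_in − C) − k V C.
Steady state (dC/dt = 0): C_ss = Q C_in/(Q + kV) = C_in/(1 + kV/Q).
C_ss = 22.4·1.94/(22.4 + 0.00429·1290) = 43.456/27.934 = 1.5557 mg/L.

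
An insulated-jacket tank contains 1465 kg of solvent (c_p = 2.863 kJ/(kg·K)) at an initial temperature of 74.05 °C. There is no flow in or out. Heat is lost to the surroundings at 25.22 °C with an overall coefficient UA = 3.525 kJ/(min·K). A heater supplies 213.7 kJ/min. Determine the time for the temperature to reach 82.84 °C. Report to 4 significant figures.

1627 min

Lumped-capacitance energy balance: M c_p dT/dt = UA(T_amb − T) + Q̇.
τ = M c_p/UA = 1189.87 min; T_ss = T_amb + Q̇/UA = 25.22 + 213.7/3.525 = 85.8441 °C.
T(t) = T_ss + (T₀ − T_ss)e^(−t/τ); set T = 82.84:
t = −τ ln[(T − T_ss)/(T₀ − T_ss)] = −1189.87 · ln(0.254713) = 1627.29 min.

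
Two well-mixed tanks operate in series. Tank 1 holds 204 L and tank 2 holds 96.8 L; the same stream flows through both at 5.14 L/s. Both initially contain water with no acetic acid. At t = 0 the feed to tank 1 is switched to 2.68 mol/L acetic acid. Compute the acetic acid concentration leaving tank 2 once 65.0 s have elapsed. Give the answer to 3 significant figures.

1.77 mol/L

Each tank obeys Vᵢ dCᵢ/dt = Q(Cᵢ₋₁ − Cᵢ), so τᵢ = Vᵢ/Q.
τ₁ = 204/5.14 = 39.689 s; τ₂ = 96.8/5.14 = 18.833 s.
Solving the cascade with C₁(0)=C₂(0)=0 gives C₂(t) = C_in[1 − (τ₁ e^(−t/τ₁) − τ₂ e^(−t/τ₂))/(τ₁ − τ₂)].
At t = 65.0: e^(−t/τ₁) = 0.19442, e^(−t/τ₂) = 0.031700.
C₂ = 2.68·[1 − (39.689·0.19442 − 18.833·0.031700)/(20.856)] = 2.68·0.65865 = 1.7652 mol/L.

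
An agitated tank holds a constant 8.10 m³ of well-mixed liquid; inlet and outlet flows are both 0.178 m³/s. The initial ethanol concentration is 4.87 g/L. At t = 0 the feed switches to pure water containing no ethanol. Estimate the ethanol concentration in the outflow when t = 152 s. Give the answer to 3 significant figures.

0.173 g/L

Accumulation = in − out for the solute gives V dC/dt = Q(C_in − C).
Rewrite as dC/dt + C/τ = C_in/τ, τ = V/Q = 45.506 s.
C approaches C_in exponentially: C(t) = C_in + (C₀ − C_in) e^(−t/τ).
C(152) = 0 + (4.87 − 0)·e^(−152/45.506) = 0 + (4.8700)·0.035428 = 0.17254 g/L.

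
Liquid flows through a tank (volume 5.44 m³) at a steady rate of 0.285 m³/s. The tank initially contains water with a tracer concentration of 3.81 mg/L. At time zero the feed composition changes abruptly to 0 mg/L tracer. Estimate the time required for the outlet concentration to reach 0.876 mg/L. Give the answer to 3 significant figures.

28.1 s

Transient balance on the dissolved component: V dC/dt = Q(C_in − C), so τ = V/Q = 19.088 s.
C(t) = C_in + (C₀ − C_in) e^(−t/τ). Set C = 0.876 and solve for t:
e^(−t/τ) = (C − C_in)/(C₀ − C_in) = (0.876 − 0)/(3.81 − 0) = 0.22992
t = −τ ln(…) = 19.088 × 1.4700 = 28.059 s.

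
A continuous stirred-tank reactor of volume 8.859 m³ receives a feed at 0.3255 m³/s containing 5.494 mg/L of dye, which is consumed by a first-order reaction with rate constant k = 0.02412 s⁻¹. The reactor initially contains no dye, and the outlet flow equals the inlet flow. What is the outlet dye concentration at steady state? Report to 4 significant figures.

Species balance: V dC/dt = Q C_in − Q C − k V C.
Steady state (dC/dt = 0): C_ss = Q C_in/(Q + kV) = C_in/(1 + kV/Q).
C_ss = 0.3255·5.494/(0.3255 + 0.02412·8.859) = 1.78830/0.539179 = 3.31670 mg/L.

3.317 mg/L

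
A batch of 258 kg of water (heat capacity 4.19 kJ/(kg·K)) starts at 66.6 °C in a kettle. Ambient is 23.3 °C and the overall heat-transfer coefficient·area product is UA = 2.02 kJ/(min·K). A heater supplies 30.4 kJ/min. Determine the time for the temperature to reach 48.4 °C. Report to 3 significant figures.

Unsteady energy balance on the tank contents: M c_p dT/dt = −UA(T − T_amb) + Q̇.
τ = M c_p/UA = 535.16 min; T_ss = T_amb + Q̇/UA = 23.3 + 30.4/2.02 = 38.350 °C.
T(t) = T_ss + (T₀ − T_ss)e^(−t/τ); set T = 48.4:
t = −τ ln[(T − T_ss)/(T₀ − T_ss)] = −535.16 · ln(0.35576) = 553.08 min.

553 min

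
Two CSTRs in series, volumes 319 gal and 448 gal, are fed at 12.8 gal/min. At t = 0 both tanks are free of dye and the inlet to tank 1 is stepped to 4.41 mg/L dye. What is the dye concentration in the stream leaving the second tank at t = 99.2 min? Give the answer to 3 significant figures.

3.71 mg/L

Species balance on tank i: dCᵢ/dt = (Cᵢ₋₁ − Cᵢ)/τᵢ with τᵢ = Vᵢ/Q.
τ₁ = 319/12.8 = 24.922 min; τ₂ = 448/12.8 = 35.000 min.
Tank 1: C₁ = C_in(1 − e^(−t/τ₁)). Tank 2 (τ₁ ≠ τ₂): C₂ = C_in[1 − (τ₁ e^(−t/τ₁) − τ₂ e^(−t/τ₂))/(τ₁ − τ₂)].
At t = 99.2: e^(−t/τ₁) = 0.018677, e^(−t/τ₂) = 0.058760.
C₂ = 4.41·[1 − (24.922·0.018677 − 35.000·0.058760)/(-10.078)] = 4.41·0.84212 = 3.7137 mg/L.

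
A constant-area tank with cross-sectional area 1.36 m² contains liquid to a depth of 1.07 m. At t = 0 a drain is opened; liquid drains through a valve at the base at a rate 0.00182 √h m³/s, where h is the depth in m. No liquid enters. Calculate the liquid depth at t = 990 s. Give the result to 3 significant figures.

A dh/dt = −Q_out = −0.00182 √h.
Separate and integrate: 2(√h − √h₀) = −(0.00182/A) t.
√h = √1.07 − 0.00182·990/(2·1.36) = 1.0344 − 0.66243 = 0.37198.
h = 0.37198² = 0.13837 m.

0.138 m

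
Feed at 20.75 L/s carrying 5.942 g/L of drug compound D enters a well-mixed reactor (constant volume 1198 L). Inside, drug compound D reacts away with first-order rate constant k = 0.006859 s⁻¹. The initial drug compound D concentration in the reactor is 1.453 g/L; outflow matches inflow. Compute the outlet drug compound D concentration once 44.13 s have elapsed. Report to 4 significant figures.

3.292 g/L

V dC/dt = Q(C_in − C) − k V C.
dC/dt = (Q/V) C_in − (Q/V + k) C; effective rate a = Q/V + k = 0.0173205 + 0.006859 = 0.0241795 s⁻¹.
C_ss = Q C_in/(Q + kV) = 4.25643 g/L; C(t) = C_ss + (C₀ − C_ss) e^(−a t).
C(44.13) = 4.25643 + (-2.80343)·e^(−0.0241795·44.13) = 4.25643 + (-2.80343)·0.344024 = 3.29199 g/L.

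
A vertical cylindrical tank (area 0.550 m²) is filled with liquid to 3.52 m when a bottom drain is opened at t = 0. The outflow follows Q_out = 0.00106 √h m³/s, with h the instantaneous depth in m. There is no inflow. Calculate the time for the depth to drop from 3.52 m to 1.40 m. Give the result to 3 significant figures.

719 s

Accumulation of liquid (constant cross-section A): A dh/dt = −0.00106 √h.
∫ h^(−1/2) dh = −(0.00106/A) ∫ dt, giving 2√h = 2√h₀ − (0.00106/A) t.
t = 2A(√h₀ − √h)/0.00106 = 2·0.550·(√3.52 − √1.40)/0.00106
  = 1.1000 × (1.8762 − 1.1832) / 0.00106 = 719.10 s.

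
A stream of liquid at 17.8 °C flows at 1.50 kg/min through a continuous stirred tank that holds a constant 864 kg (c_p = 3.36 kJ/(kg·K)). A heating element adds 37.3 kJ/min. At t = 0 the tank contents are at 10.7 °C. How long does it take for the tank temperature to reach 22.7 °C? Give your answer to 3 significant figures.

Heat balance on the well-mixed liquid: M c_p dT/dt = ṁ c_p (T_in − T) + 37.3.
τ = M/ṁ = 576.00 min; T_ss = T_in + Q̇/(ṁ c_p) = 25.201 °C.
T(t) = T_ss + (T₀ − T_ss) e^(−t/τ). Set T = 22.7:
e^(−t/τ) = (22.7 − 25.201)/(10.7 − 25.201) = 0.17246
t = −576.00 · ln(0.17246) = 1012.4 min.

1010 min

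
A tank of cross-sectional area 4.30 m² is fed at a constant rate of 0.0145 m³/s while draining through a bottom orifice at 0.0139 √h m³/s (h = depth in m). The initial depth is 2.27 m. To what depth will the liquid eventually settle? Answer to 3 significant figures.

1.09 m

Volume balance on the tank: A dh/dt = Q_in − 0.0139 √h. At steady state dh/dt = 0:
Q_in = 0.0139 √h_ss ⇒ √h_ss = 0.0145/0.0139 = 1.0432.
h_ss = 1.0432² = 1.0882 m. (Since h₀ = 2.27 m > h_ss, the level will fall toward this value.)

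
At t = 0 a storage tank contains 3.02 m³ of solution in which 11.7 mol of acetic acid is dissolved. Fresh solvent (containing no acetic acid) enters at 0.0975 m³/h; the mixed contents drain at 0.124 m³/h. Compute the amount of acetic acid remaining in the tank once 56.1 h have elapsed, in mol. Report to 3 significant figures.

0.491 mol

Let m(t) be the amount of acetic acid. Volume: V(t) = V₀ + (Q_in − Q_out) t = 3.02 − 0.026500 t; V(56.1) = 1.5334 m³.
Solute balance: dm/dt = 0 − Q_out C = −Q_out m/V(t).
Separate: dm/m = −Q_out dt/V(t) ⇒ ln(m/m₀) = −(Q_out/(Q_in−Q_out)) ln(V/V₀).
m = m₀ (V₀/V)^(Q_out/(Q_in−Q_out)) = 11.7 × (3.02/1.5334)^(-4.6792) = 0.49066 mol.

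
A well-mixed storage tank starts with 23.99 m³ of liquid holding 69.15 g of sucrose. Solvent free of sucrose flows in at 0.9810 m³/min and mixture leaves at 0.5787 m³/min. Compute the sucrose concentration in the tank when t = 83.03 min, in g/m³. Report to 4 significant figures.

Let m(t) be the amount of sucrose. Volume: V(t) = V₀ + (Q_in − Q_out) t = 23.99 + 0.402300 t; V(83.03) = 57.3930 m³.
Species balance (pure solvent in): dm/dt = −Q_out · m/V(t).
Separate: dm/m = −Q_out dt/V(t) ⇒ ln(m/m₀) = −(Q_out/(Q_in−Q_out)) ln(V/V₀).
m = m₀ (V₀/V)^(Q_out/(Q_in−Q_out)) = 69.15 × (23.99/57.3930)^(1.43848) = 19.7177 g.
C = m/V = 19.7177/57.3930 = 0.343555 g/m³.

0.3436 g/m³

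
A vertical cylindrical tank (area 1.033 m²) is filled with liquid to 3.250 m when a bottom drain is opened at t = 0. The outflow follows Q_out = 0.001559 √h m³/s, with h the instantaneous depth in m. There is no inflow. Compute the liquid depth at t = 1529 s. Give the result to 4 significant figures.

Mass balance (ρ constant): A dh/dt = −0.001559 √h.
This is separable: 2 d(√h)/dt = −0.001559/A, so √h = √h₀ − (0.001559/(2A)) t.
√h = √3.250 − 0.001559·1529/(2·1.033) = 1.80278 − 1.15378 = 0.648995.
h = 0.648995² = 0.421194 m.

0.4212 m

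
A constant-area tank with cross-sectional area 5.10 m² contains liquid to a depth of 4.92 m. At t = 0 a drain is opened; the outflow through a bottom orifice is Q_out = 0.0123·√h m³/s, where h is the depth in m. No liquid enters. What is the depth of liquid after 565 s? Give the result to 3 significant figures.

Mass balance (ρ constant): A dh/dt = −0.0123 √h.
Separate and integrate: 2(√h − √h₀) = −(0.0123/A) t.
√h = √4.92 − 0.0123·565/(2·5.10) = 2.2181 − 0.68132 = 1.5368.
h = 1.5368² = 2.3617 m.

2.36 m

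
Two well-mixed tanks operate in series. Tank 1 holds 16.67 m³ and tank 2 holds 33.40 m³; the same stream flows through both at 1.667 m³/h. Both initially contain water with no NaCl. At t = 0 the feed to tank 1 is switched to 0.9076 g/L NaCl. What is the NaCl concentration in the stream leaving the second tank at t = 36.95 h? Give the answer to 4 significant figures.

Species balance on tank i: dCᵢ/dt = (Cᵢ₋₁ − Cᵢ)/τᵢ with τᵢ = Vᵢ/Q.
τ₁ = 16.67/1.667 = 10.0000 h; τ₂ = 33.40/1.667 = 20.0360 h.
Tank 1: C₁ = C_in(1 − e^(−t/τ₁)). Tank 2 (τ₁ ≠ τ₂): C₂ = C_in[1 − (τ₁ e^(−t/τ₁) − τ₂ e^(−t/τ₂))/(τ₁ − τ₂)].
At t = 36.95: e^(−t/τ₁) = 0.0248475, e^(−t/τ₂) = 0.158155.
C₂ = 0.9076·[1 − (10.0000·0.0248475 − 20.0360·0.158155)/(-10.0360)] = 0.9076·0.709016 = 0.643503 g/L.

0.6435 g/L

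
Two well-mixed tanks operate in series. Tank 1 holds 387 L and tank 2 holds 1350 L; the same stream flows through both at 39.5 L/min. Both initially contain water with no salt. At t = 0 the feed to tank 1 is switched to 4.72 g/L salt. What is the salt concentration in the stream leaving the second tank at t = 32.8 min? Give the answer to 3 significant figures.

Time constants: τᵢ = Vᵢ/Q for each well-mixed tank.
τ₁ = 387/39.5 = 9.7975 min; τ₂ = 1350/39.5 = 34.177 min.
Solving the cascade with C₁(0)=C₂(0)=0 gives C₂(t) = C_in[1 − (τ₁ e^(−t/τ₁) − τ₂ e^(−t/τ₂))/(τ₁ − τ₂)].
At t = 32.8: e^(−t/τ₁) = 0.035161, e^(−t/τ₂) = 0.38301.
C₂ = 4.72·[1 − (9.7975·0.035161 − 34.177·0.38301)/(-24.380)] = 4.72·0.47721 = 2.2524 g/L.

2.25 g/L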